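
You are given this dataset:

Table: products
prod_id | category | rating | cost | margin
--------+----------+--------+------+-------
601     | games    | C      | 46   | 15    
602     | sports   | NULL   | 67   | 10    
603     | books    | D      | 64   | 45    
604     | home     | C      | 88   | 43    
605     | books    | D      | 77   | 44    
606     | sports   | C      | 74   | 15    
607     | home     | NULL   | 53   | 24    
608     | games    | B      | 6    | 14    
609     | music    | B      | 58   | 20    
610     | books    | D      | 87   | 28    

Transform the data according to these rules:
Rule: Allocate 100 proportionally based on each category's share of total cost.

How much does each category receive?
books: 36.77, games: 8.39, home: 22.74, music: 9.35, sports: 22.74

Step 1: Calculate total cost = 620
Step 2: Calculate each category's proportion:
  books: 228/620 = 36.77% → 36.77
  games: 52/620 = 8.39% → 8.39
  home: 141/620 = 22.74% → 22.74
  music: 58/620 = 9.35% → 9.35
  sports: 141/620 = 22.74% → 22.74
Step 3: Verify: sum of allocations ≈ 100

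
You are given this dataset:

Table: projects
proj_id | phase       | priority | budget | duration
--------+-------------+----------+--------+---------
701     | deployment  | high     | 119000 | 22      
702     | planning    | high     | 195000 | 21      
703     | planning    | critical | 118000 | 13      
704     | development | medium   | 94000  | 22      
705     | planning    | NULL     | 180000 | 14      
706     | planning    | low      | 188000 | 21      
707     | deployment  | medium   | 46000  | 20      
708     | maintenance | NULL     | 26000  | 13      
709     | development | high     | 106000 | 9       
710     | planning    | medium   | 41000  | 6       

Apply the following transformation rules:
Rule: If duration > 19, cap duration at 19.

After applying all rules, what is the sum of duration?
150

Step 1: 5 records have duration > 19
Step 2: These records originally summed to 106
Step 3: After capping: 5 × 19 = 95
Step 4: Unaffected records sum: 55
Step 5: Final sum = 95 + 55 = 150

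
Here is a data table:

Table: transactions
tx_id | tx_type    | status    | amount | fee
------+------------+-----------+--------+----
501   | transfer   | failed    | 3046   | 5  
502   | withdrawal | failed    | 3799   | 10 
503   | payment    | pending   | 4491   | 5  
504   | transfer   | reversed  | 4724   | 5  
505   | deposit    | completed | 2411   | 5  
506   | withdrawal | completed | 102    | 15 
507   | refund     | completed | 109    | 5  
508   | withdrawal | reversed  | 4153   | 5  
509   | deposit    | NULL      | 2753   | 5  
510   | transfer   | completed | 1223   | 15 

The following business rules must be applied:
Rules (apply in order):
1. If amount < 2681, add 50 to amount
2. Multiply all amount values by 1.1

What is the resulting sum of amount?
29712.1

Step 1: Apply Rule 1 - Add 50 to records with amount < 2681
  - 4 records affected: 3845 + (4 × 50) = 4045
  - Unaffected records: 22966
  - Sum after Rule 1: 27011
Step 2: Apply Rule 2 - Multiply all by 1.1
  - 27011 × 1.1 = 29712.1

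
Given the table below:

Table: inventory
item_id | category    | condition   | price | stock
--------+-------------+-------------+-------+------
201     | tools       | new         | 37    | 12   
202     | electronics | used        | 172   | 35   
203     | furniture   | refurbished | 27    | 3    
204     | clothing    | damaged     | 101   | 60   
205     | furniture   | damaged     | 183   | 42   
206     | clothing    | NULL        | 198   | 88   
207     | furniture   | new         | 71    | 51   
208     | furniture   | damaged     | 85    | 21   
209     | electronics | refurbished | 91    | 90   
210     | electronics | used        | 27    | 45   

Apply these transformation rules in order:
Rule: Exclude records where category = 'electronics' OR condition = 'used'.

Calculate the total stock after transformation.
277

Step 1: Find records where category = 'electronics' OR condition = 'used'
Step 2: 3 records match, summing to 170
Step 3: Original sum: 447
Step 4: Remaining sum = 447 - 170 = 277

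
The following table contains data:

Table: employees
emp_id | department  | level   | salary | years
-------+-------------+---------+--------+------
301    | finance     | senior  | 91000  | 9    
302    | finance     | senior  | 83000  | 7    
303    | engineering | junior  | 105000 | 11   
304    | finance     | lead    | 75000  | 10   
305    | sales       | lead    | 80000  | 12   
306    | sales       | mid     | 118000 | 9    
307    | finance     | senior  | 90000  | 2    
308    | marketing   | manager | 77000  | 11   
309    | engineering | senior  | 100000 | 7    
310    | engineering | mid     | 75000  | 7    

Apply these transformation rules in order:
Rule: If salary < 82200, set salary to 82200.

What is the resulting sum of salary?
915800

Step 1: 4 records have salary < 82200
Step 2: These records originally summed to 307000
Step 3: After setting to minimum: 4 × 82200 = 328800
Step 4: Unaffected records sum: 587000
Step 5: Final sum = 328800 + 587000 = 915800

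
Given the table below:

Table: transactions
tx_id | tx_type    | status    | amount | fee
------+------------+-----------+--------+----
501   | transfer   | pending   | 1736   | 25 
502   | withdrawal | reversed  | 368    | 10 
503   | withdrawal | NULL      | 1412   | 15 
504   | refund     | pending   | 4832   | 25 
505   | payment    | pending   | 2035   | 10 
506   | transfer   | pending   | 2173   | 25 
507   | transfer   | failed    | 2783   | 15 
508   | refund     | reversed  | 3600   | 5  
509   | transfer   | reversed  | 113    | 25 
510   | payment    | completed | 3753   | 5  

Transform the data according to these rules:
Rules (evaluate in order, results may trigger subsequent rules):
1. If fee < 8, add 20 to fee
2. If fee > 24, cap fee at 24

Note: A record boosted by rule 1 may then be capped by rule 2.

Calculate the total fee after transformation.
194

Step 1: Apply rule 1 to records with fee < 8
  - 2 records get bonus of 20
  - Of these, 2 records then exceed 24 and get capped
Step 2: Apply rule 2 to records with fee > 24
  - 4 records (original) are capped
Step 3: Calculate final sum = 194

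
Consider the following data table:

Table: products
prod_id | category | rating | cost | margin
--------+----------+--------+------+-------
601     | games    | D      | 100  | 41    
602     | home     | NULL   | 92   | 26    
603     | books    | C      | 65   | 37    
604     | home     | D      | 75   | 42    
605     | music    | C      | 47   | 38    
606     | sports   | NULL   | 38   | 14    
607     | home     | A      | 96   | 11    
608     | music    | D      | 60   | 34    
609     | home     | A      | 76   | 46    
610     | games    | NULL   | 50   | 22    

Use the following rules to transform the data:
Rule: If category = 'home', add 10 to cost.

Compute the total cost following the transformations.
739

Step 1: Count records where category = 'home': 4
Step 2: Total bonus added: 4 × 10 = 40
Step 3: Original sum of cost: 699
Step 4: Final sum = 699 + 40 = 739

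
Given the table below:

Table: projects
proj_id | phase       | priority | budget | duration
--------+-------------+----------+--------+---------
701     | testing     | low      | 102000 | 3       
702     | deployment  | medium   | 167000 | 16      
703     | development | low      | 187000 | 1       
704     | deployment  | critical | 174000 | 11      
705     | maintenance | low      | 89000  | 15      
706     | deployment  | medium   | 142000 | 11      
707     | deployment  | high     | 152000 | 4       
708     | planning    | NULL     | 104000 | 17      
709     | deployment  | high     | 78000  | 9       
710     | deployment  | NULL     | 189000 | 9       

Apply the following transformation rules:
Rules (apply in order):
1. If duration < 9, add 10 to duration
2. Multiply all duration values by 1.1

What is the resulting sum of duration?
138.6

Step 1: Apply Rule 1 - Add 10 to records with duration < 9
  - 3 records affected: 8 + (3 × 10) = 38
  - Unaffected records: 88
  - Sum after Rule 1: 126
Step 2: Apply Rule 2 - Multiply all by 1.1
  - 126 × 1.1 = 138.6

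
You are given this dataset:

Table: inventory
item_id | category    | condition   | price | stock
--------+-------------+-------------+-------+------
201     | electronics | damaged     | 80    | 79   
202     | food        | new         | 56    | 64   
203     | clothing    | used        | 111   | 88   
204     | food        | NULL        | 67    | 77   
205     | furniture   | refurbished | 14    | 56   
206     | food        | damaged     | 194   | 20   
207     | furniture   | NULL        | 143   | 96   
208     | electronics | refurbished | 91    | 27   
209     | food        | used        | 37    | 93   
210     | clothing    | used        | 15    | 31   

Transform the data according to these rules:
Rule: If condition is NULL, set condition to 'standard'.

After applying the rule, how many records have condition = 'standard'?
2

Step 1: Count records where condition IS NULL
Step 2: Found 2 records with NULL condition
Step 3: These records will have condition set to 'standard'
Step 4: Records already having condition = 'standard': 0
Step 5: Answer: 2 + 0 = 2 records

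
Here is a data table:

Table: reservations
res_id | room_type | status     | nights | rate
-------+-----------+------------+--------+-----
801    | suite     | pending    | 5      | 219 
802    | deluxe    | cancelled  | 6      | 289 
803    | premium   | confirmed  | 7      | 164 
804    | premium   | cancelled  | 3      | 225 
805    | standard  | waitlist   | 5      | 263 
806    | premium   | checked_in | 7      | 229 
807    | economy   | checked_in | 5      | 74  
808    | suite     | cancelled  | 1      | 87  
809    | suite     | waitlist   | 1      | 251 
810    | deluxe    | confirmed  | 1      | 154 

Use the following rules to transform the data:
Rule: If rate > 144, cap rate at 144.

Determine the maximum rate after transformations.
144

Step 1: Original maximum rate = 289
Step 2: Apply cap at 144
Step 3: 8 records had rate > 144 and were capped
Step 4: Maximum after transformation = 144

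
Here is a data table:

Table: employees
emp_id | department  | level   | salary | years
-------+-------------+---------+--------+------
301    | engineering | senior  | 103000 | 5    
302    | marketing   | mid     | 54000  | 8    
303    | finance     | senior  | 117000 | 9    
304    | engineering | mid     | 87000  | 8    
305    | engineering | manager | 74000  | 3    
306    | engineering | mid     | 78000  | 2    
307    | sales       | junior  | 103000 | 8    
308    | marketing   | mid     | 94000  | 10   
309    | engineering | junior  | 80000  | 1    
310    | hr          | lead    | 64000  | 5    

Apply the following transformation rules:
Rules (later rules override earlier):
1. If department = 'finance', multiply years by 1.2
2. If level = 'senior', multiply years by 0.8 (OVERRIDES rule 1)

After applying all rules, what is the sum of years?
56.2

Step 1: Rule 2 takes priority for records with level = 'senior'
  - 2 records: 14 × 0.8 = 11.2
Step 2: Rule 1 applies to remaining records with department = 'finance'
  - 0 records: 0 × 1.2 = 0.0
Step 3: Other records unchanged: 45
Step 4: Final sum = 11.2 + 0.0 + 45 = 56.2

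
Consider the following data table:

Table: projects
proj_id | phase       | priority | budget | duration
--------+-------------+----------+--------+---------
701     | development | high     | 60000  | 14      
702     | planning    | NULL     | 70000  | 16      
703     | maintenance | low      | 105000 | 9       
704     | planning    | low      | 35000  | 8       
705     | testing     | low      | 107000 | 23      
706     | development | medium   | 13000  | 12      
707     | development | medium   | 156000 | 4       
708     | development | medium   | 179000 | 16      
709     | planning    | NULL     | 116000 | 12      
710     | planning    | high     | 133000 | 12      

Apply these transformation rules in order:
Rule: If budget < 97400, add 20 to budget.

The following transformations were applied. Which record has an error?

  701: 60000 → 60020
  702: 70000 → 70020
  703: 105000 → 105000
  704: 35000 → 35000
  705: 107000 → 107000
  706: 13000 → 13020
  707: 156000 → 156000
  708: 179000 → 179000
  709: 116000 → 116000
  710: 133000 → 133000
Record 704 has an error. The correct transformed value should be 35020, not 35000.

Step 1: Check each record against the rule
Step 2: Record 704 has budget = 35000
Step 3: Since 35000 < 97400, the bonus should have been applied
Step 4: Correct value = 35020, but claimed value = 35000
Conclusion: Record 704 has the error.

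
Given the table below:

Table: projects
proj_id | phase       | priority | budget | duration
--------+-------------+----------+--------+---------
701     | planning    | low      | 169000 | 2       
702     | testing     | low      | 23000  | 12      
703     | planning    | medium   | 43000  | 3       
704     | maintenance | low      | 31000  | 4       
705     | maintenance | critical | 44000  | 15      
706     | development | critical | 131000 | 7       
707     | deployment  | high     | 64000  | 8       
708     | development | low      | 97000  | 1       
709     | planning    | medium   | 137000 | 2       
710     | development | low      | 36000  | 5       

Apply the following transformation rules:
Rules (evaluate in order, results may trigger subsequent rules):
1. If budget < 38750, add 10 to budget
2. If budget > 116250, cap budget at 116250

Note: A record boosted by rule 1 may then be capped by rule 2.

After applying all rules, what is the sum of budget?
686780

Step 1: Apply rule 1 to records with budget < 38750
  - 3 records get bonus of 10
  - Of these, 0 records then exceed 116250 and get capped
Step 2: Apply rule 2 to records with budget > 116250
  - 3 records (original) are capped
Step 3: Calculate final sum = 686780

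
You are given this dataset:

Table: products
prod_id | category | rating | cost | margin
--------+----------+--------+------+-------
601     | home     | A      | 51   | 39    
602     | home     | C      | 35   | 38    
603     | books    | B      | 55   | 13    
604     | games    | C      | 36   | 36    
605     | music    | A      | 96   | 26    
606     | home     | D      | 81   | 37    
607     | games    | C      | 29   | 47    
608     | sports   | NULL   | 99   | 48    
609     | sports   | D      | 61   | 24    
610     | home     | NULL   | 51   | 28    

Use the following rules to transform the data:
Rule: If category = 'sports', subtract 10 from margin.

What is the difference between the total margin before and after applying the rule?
20

Step 1: Original sum of margin = 336
Step 2: 2 records have category = 'sports'
Step 3: Each affected record changes by -10
Step 4: Total change = 2 × -10 = -20
Step 5: New sum = 336 + -20 = 316
Step 6: Difference = |316 - 336| = 20
        (Sum decreased by 20)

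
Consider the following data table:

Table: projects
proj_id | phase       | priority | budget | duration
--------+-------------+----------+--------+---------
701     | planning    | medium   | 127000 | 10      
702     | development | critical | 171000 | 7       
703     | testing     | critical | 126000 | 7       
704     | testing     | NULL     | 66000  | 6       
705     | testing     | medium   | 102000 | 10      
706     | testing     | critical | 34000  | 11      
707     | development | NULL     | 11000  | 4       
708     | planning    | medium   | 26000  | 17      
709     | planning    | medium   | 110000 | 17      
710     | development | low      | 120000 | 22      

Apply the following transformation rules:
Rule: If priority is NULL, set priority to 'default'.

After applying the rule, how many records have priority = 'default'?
2

Step 1: Count records where priority IS NULL
Step 2: Found 2 records with NULL priority
Step 3: These records will have priority set to 'default'
Step 4: Records already having priority = 'default': 0
Step 5: Answer: 2 + 0 = 2 records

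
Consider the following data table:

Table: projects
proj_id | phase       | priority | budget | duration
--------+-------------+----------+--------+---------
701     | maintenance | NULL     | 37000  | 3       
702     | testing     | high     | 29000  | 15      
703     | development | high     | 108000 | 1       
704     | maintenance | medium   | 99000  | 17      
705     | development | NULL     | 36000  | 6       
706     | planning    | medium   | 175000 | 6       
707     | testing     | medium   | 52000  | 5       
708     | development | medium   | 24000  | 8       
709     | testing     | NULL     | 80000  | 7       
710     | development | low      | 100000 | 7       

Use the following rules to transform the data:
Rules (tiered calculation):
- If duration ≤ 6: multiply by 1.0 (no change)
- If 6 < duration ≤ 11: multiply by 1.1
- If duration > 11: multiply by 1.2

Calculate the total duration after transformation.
83.6

Step 1: Tier 1 (duration ≤ 6): 5 records, sum = 21 × 1.0 = 21.0
Step 2: Tier 2 (6 < duration ≤ 11): 3 records, sum = 22 × 1.1 = 24.2
Step 3: Tier 3 (duration > 11): 2 records, sum = 32 × 1.2 = 38.4
Step 4: Final sum = 21.0 + 24.2 + 38.4 = 83.6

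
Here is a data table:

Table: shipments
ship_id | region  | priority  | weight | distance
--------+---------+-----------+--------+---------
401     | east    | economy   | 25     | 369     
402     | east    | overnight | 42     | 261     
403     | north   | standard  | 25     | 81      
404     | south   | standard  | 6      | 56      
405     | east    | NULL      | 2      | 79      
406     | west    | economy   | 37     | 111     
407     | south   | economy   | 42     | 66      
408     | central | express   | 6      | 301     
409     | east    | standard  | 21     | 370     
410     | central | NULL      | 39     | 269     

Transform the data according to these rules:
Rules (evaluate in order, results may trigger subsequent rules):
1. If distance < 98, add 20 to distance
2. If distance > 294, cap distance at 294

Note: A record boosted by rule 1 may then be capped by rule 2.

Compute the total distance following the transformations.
1885

Step 1: Apply rule 1 to records with distance < 98
  - 4 records get bonus of 20
  - Of these, 0 records then exceed 294 and get capped
Step 2: Apply rule 2 to records with distance > 294
  - 3 records (original) are capped
Step 3: Calculate final sum = 1885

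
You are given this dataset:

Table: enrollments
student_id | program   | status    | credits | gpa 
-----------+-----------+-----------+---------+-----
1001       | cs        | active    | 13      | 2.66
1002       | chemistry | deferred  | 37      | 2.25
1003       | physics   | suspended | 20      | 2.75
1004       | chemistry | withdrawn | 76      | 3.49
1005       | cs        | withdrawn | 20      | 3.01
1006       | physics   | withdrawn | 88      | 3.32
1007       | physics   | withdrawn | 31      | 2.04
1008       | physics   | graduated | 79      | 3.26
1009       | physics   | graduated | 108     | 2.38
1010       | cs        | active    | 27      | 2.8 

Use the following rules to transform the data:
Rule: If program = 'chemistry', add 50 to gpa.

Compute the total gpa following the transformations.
127.96

Step 1: Count records where program = 'chemistry': 2
Step 2: Total bonus added: 2 × 50 = 100
Step 3: Original sum of gpa: 27.96
Step 4: Final sum = 27.96 + 100 = 127.96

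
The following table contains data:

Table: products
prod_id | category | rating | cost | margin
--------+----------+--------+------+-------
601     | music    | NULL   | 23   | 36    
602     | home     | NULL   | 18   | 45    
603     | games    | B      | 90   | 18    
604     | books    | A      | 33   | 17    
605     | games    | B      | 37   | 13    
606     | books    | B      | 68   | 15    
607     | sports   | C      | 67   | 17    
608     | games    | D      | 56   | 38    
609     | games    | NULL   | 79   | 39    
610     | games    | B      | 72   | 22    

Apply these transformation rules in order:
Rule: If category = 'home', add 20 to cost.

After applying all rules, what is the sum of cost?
563

Step 1: Count records where category = 'home': 1
Step 2: Total bonus added: 1 × 20 = 20
Step 3: Original sum of cost: 543
Step 4: Final sum = 543 + 20 = 563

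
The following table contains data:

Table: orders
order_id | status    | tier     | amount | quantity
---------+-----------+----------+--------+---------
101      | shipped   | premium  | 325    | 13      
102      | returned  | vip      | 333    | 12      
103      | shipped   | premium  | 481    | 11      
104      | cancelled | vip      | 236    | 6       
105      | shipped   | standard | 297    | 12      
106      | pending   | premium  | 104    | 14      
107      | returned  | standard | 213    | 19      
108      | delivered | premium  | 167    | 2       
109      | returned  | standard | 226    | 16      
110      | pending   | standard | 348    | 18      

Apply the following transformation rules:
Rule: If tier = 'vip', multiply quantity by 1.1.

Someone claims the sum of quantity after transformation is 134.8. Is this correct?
No, the correct result is 124.8.

Step 1: Calculate the correct sum after transformation
Step 2: Apply multiplier 1.1 to records where tier = 'vip'
Step 3: Correct result = 124.8
Step 4: Claimed result = 134.8
Step 5: 124.8 ≠ 134.8
Conclusion: The claimed result is incorrect. The correct answer is 124.8.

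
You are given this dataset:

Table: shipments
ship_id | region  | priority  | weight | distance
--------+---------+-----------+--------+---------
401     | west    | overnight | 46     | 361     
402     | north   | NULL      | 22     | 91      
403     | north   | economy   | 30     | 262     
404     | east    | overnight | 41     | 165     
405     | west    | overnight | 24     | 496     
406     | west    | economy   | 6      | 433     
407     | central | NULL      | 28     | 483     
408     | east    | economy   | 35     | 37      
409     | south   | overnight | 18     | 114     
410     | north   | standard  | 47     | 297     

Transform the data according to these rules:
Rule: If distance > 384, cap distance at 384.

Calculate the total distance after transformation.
2479

Step 1: 3 records have distance > 384
Step 2: These records originally summed to 1412
Step 3: After capping: 3 × 384 = 1152
Step 4: Unaffected records sum: 1327
Step 5: Final sum = 1152 + 1327 = 2479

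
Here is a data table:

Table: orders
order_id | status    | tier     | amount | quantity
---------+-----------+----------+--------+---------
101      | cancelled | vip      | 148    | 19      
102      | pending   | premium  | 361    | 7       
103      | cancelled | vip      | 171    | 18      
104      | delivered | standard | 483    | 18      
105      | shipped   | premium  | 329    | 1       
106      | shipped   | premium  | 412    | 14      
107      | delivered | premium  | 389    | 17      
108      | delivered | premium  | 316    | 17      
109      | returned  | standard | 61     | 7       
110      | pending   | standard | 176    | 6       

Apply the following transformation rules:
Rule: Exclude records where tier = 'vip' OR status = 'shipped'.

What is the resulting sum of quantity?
72

Step 1: Find records where tier = 'vip' OR status = 'shipped'
Step 2: 4 records match, summing to 52
Step 3: Original sum: 124
Step 4: Remaining sum = 124 - 52 = 72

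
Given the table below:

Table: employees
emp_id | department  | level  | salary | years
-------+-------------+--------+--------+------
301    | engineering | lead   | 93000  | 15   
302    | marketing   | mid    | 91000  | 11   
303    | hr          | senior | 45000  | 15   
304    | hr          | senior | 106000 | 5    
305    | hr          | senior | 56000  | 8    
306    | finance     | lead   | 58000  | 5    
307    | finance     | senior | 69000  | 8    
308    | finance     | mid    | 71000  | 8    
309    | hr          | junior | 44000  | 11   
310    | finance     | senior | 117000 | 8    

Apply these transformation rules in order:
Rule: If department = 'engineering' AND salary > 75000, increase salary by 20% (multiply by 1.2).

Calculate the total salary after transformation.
768600.0

Step 1: Find records where department = 'engineering' AND salary > 75000
Step 2: 1 records match, summing to 93000
Step 3: After multiplier: 93000 × 1.2 = 111600.0
Step 4: Unaffected records sum: 657000
Step 5: Final sum = 111600.0 + 657000 = 768600.0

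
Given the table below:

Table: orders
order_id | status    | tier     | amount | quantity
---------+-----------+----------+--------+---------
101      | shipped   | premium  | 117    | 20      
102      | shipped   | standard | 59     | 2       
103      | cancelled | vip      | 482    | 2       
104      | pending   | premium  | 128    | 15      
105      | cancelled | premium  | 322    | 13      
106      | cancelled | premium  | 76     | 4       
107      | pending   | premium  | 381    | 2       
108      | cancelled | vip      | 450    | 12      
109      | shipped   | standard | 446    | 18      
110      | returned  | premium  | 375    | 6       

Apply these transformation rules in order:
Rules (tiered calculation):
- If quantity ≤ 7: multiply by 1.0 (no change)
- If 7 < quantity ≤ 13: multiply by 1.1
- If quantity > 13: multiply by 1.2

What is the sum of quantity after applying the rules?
107.1

Step 1: Tier 1 (quantity ≤ 7): 5 records, sum = 16 × 1.0 = 16.0
Step 2: Tier 2 (7 < quantity ≤ 13): 2 records, sum = 25 × 1.1 = 27.5
Step 3: Tier 3 (quantity > 13): 3 records, sum = 53 × 1.2 = 63.6
Step 4: Final sum = 16.0 + 27.5 + 63.6 = 107.1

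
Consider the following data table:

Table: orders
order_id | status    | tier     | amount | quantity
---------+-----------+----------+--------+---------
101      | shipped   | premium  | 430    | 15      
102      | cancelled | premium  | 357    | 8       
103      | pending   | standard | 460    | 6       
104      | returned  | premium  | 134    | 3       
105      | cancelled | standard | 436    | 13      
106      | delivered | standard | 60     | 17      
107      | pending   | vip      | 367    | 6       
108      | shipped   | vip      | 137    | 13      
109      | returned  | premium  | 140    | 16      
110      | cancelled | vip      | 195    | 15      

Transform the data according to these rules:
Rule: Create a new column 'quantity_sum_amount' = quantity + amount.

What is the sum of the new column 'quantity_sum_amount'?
2828

Step 1: For each record, compute quantity + amount
Example calculations:
  15 + 430 = 445
  8 + 357 = 365
  6 + 460 = 466
  ...
Step 2: Sum all derived values
Step 3: Total = 2828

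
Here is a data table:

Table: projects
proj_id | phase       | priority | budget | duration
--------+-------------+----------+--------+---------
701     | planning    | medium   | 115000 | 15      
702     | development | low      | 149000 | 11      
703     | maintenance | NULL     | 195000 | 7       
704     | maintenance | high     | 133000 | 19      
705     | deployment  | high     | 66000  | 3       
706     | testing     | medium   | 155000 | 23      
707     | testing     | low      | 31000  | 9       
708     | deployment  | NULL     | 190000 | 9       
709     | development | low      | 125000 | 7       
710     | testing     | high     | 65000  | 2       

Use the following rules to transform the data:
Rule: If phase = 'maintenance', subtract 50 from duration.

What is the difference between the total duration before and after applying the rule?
100

Step 1: Original sum of duration = 105
Step 2: 2 records have phase = 'maintenance'
Step 3: Each affected record changes by -50
Step 4: Total change = 2 × -50 = -100
Step 5: New sum = 105 + -100 = 5
Step 6: Difference = |5 - 105| = 100
        (Sum decreased by 100)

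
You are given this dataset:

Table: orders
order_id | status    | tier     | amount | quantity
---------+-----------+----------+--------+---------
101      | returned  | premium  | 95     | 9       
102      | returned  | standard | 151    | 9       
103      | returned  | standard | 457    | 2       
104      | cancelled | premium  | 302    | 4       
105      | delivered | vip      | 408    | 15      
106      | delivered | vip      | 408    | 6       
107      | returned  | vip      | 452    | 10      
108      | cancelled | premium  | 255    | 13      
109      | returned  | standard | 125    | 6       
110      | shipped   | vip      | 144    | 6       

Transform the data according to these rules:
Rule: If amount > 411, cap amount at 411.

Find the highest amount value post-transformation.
411

Step 1: Original maximum amount = 457
Step 2: Apply cap at 411
Step 3: 2 records had amount > 411 and were capped
Step 4: Maximum after transformation = 411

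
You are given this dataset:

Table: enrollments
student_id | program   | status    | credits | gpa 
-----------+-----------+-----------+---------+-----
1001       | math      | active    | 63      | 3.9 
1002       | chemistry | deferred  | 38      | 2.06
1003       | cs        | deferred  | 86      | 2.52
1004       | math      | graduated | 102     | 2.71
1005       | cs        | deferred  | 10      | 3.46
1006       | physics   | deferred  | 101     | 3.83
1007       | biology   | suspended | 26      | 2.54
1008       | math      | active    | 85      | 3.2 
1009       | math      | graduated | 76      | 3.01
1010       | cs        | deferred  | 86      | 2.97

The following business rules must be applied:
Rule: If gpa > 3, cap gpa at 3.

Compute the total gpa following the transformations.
27.8

Step 1: 5 records have gpa > 3
Step 2: These records originally summed to 17.4
Step 3: After capping: 5 × 3 = 15
Step 4: Unaffected records sum: 12.8
Step 5: Final sum = 15 + 12.8 = 27.8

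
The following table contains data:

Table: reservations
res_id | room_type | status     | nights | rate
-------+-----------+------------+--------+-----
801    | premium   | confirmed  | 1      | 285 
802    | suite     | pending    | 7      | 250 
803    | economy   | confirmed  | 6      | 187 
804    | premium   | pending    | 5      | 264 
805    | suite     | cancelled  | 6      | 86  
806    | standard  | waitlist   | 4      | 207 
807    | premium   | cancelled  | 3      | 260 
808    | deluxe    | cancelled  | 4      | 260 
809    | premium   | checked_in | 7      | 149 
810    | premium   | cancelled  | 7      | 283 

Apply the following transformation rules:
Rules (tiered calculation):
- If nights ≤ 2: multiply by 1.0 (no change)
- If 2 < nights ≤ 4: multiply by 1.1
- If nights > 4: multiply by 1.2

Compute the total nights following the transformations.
58.7

Step 1: Tier 1 (nights ≤ 2): 1 records, sum = 1 × 1.0 = 1.0
Step 2: Tier 2 (2 < nights ≤ 4): 3 records, sum = 11 × 1.1 = 12.1
Step 3: Tier 3 (nights > 4): 6 records, sum = 38 × 1.2 = 45.6
Step 4: Final sum = 1.0 + 12.1 + 45.6 = 58.7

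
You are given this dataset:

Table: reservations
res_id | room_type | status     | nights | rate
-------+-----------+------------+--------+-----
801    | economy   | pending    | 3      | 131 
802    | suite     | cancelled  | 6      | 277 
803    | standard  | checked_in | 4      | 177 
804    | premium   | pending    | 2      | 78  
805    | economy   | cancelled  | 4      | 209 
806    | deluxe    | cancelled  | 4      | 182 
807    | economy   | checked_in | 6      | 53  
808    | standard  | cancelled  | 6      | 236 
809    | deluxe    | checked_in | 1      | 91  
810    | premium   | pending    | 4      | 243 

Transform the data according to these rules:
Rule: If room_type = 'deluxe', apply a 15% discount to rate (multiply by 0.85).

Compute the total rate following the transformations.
1636.05

Step 1: Records with room_type = 'deluxe' have total rate = 273
Step 2: Apply multiplier: 273 × 0.85 = 232.05
Step 3: Other records total: 1404
Step 4: Final sum = 232.05 + 1404 = 1636.05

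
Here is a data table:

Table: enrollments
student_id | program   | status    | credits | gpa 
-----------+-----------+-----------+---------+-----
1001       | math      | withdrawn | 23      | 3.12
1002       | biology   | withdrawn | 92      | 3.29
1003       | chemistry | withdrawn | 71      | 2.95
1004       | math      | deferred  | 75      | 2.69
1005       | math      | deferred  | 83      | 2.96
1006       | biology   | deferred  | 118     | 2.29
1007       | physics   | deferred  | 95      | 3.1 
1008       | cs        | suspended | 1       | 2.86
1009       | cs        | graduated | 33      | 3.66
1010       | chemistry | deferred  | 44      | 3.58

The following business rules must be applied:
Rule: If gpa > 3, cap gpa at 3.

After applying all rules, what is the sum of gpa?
28.75

Step 1: 5 records have gpa > 3
Step 2: These records originally summed to 16.75
Step 3: After capping: 5 × 3 = 15
Step 4: Unaffected records sum: 13.75
Step 5: Final sum = 15 + 13.75 = 28.75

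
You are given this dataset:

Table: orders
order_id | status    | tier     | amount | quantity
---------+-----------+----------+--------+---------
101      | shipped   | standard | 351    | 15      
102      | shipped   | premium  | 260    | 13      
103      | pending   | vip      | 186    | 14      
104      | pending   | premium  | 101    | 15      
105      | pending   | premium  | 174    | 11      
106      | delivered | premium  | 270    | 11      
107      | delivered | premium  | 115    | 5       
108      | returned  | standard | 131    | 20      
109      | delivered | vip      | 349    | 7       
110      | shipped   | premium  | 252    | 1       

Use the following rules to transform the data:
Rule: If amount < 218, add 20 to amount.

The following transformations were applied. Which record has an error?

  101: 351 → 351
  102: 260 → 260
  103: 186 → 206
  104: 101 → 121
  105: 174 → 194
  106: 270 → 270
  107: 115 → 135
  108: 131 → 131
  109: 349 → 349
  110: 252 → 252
Record 108 has an error. The correct transformed value should be 151, not 131.

Step 1: Check each record against the rule
Step 2: Record 108 has amount = 131
Step 3: Since 131 < 218, the bonus should have been applied
Step 4: Correct value = 151, but claimed value = 131
Conclusion: Record 108 has the error.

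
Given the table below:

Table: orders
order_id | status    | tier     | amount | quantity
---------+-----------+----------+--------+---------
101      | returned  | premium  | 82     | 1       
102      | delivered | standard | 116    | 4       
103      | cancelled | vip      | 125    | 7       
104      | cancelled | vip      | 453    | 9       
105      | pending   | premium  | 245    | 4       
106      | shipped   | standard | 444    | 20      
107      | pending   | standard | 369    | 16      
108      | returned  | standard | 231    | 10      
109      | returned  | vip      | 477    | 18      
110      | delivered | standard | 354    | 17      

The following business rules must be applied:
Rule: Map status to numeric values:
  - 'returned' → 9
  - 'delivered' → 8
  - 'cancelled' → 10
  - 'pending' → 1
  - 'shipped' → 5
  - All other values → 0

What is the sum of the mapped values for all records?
70

Step 1: Apply mapping to each record
Step 2: Count by status:
  'returned': 3 records × 9 = 27
  'delivered': 2 records × 8 = 16
  'cancelled': 2 records × 10 = 20
  'pending': 2 records × 1 = 2
  'shipped': 1 records × 5 = 5
Step 3: Sum all mapped values = 70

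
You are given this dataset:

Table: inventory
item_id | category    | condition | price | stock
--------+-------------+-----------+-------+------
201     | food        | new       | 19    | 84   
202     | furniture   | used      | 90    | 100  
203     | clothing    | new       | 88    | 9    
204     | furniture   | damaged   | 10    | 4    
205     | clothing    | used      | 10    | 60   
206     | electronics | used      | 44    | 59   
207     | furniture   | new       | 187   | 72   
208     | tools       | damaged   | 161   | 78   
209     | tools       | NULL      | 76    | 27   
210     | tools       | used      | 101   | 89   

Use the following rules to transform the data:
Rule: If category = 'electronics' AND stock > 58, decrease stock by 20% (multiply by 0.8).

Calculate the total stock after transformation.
570.2

Step 1: Find records where category = 'electronics' AND stock > 58
Step 2: 1 records match, summing to 59
Step 3: After multiplier: 59 × 0.8 = 47.2
Step 4: Unaffected records sum: 523
Step 5: Final sum = 47.2 + 523 = 570.2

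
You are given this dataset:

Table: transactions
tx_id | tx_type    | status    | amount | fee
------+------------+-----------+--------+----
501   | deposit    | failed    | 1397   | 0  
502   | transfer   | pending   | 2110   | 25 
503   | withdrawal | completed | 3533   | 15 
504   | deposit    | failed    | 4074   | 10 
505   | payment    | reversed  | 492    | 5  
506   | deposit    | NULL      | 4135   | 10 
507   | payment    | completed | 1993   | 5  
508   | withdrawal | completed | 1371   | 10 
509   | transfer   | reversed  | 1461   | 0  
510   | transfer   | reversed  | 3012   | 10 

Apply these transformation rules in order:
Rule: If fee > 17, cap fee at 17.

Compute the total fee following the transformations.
82

Step 1: 1 records have fee > 17
Step 2: These records originally summed to 25
Step 3: After capping: 1 × 17 = 17
Step 4: Unaffected records sum: 65
Step 5: Final sum = 17 + 65 = 82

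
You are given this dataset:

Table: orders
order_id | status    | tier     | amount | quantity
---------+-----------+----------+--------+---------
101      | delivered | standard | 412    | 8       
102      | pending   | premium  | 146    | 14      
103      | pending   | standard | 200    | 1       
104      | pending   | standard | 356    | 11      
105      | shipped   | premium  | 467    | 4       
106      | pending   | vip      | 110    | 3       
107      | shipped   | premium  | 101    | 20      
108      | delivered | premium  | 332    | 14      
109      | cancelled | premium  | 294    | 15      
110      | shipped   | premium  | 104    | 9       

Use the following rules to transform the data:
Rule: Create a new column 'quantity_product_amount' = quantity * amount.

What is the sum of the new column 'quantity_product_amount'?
23668

Step 1: For each record, compute quantity * amount
Example calculations:
  8 * 412 = 3296
  14 * 146 = 2044
  1 * 200 = 200
  ...
Step 2: Sum all derived values
Step 3: Total = 23668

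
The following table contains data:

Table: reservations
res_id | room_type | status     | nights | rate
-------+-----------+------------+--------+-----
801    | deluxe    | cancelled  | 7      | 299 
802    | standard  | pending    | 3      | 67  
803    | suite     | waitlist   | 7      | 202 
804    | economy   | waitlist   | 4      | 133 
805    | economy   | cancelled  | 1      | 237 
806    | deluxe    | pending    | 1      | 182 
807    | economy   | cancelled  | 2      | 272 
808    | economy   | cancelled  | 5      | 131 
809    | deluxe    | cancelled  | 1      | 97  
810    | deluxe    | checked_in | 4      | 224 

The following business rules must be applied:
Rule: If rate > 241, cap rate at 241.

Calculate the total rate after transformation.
1755

Step 1: 2 records have rate > 241
Step 2: These records originally summed to 571
Step 3: After capping: 2 × 241 = 482
Step 4: Unaffected records sum: 1273
Step 5: Final sum = 482 + 1273 = 1755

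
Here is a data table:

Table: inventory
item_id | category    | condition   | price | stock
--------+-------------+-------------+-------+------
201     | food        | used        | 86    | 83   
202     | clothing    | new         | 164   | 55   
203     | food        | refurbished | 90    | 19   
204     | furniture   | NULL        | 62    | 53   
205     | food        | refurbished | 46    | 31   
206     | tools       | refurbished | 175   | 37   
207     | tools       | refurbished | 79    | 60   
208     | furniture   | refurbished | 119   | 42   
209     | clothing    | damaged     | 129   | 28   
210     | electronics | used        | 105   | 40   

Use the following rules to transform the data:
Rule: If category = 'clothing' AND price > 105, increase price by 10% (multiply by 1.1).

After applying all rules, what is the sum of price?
1084.3

Step 1: Find records where category = 'clothing' AND price > 105
Step 2: 2 records match, summing to 293
Step 3: After multiplier: 293 × 1.1 = 322.3
Step 4: Unaffected records sum: 762
Step 5: Final sum = 322.3 + 762 = 1084.3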